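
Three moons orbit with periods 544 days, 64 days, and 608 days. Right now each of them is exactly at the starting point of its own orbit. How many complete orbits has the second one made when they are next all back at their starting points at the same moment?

323 orbits

They are all back at their starting positions together after one LCM of the periods.
544 = 2^5 × 17
64 = 2^6
608 = 2^5 × 19
LCM(544, 64, 608) = 2^6 × 17 × 19 = 20672.
Orbits for period 64: 20672 / 64 = 323.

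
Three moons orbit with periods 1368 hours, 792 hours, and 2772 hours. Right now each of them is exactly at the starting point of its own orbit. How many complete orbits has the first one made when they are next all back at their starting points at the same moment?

77 orbits

The first common completion time is the LCM of the periods.
1368 = 2^3 × 3^2 × 19
792 = 2^3 × 3^2 × 11
2772 = 2^2 × 3^2 × 7 × 11
LCM(1368, 792, 2772) = 2^3 × 3^2 × 7 × 11 × 19 = 105336.
Orbits for period 1368: 105336 / 1368 = 77.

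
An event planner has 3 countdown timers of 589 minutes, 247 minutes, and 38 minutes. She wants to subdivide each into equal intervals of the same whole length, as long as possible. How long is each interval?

The interval must divide each timer length; the longest such is the gcd.
589 = 19 × 31
247 = 13 × 19
38 = 2 × 19
gcd(589, 247, 38) = 19.

19 minutes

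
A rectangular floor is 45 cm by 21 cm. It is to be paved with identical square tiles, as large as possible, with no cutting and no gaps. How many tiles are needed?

105

Tile side = gcd(45, 21).
45 = 3^2 × 5
21 = 3 × 7
gcd(45, 21) = 3.
Tiles: (45/3) × (21/3) = 15 × 7 = 105.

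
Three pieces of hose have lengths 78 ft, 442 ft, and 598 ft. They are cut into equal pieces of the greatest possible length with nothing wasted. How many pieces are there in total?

Piece length = gcd(78, 442, 598).
78 = 2 × 3 × 13
442 = 2 × 13 × 17
598 = 2 × 13 × 23
gcd(78, 442, 598) = 2 × 13 = 26.
Total pieces = 78/26 + 442/26 + 598/26 = 3 + 17 + 23 = 43.

43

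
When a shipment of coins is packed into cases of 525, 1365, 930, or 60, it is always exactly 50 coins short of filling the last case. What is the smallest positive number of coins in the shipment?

846250

Being 50 short of a full case of size k means N ≡ −50 (mod k), i.e. N + 50 is a multiple of each size.
525 = 3 × 5^2 × 7
1365 = 3 × 5 × 7 × 13
930 = 2 × 3 × 5 × 31
60 = 2^2 × 3 × 5
LCM(525, 1365, 930, 60) = 2^2 × 3 × 5^2 × 7 × 13 × 31 = 846300.
Smallest positive N is 846300 − 50 = 846250.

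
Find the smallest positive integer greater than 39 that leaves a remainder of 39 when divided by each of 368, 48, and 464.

N − 39 must be a common multiple of 368, 48, and 464.
368 = 2^4 × 23
48 = 2^4 × 3
464 = 2^4 × 29
LCM(368, 48, 464) = 2^4 × 3 × 23 × 29 = 32016.
Smallest N > 39 is LCM + 39 = 32016 + 39 = 32055.

32055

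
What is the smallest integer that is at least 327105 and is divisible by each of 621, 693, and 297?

The integer must be a common multiple of 621, 693, and 297, so a multiple of their LCM.
621 = 3^3 × 23
693 = 3^2 × 7 × 11
297 = 3^3 × 11
LCM(621, 693, 297) = 3^3 × 7 × 11 × 23 = 47817.
Smallest multiple of 47817 that is ≥ 327105: ⌈327105/47817⌉ × 47817 = 7 × 47817 = 334719.

334719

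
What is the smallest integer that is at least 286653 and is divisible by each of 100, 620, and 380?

294500

The integer must be a common multiple of 100, 620, and 380, so a multiple of their LCM.
100 = 2^2 × 5^2
620 = 2^2 × 5 × 31
380 = 2^2 × 5 × 19
LCM(100, 620, 380) = 2^2 × 5^2 × 19 × 31 = 58900.
Smallest multiple of 58900 that is ≥ 286653: ⌈286653/58900⌉ × 58900 = 5 × 58900 = 294500.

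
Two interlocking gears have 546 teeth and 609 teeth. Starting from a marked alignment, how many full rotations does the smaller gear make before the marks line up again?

They are all back at their starting positions together after one LCM of the periods.
546 = 2 × 3 × 7 × 13
609 = 3 × 7 × 29
LCM(546, 609) = 2 × 3 × 7 × 13 × 29 = 15834.
Rotations for period 546: 15834 / 546 = 29.

29 rotations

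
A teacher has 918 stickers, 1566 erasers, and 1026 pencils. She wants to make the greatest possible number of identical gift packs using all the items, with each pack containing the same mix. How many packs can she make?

The pack count must divide each quantity, so the greatest is gcd(918, 1566, 1026).
918 = 2 × 3^3 × 17
1566 = 2 × 3^3 × 29
1026 = 2 × 3^3 × 19
gcd(918, 1566, 1026) = 2 × 3^3 = 54.

54 packs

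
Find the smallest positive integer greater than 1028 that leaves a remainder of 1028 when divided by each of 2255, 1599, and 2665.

88973

N − 1028 must be a common multiple of 2255, 1599, and 2665.
2255 = 5 × 11 × 41
1599 = 3 × 13 × 41
2665 = 5 × 13 × 41
LCM(2255, 1599, 2665) = 3 × 5 × 11 × 13 × 41 = 87945.
Smallest N > 1028 is LCM + 1028 = 87945 + 1028 = 88973.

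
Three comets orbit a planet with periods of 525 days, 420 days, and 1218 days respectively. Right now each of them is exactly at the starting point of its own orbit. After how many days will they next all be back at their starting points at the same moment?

60900 days

We need the least common multiple of the intervals.
525 = 3 × 5^2 × 7
420 = 2^2 × 3 × 5 × 7
1218 = 2 × 3 × 7 × 29
LCM(525, 420, 1218) = 2^2 × 3 × 5^2 × 7 × 29 = 60900.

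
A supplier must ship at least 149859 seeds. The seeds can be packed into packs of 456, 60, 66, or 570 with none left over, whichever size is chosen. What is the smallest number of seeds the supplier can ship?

150480

The number of seeds must be a common multiple of 456, 60, 66, and 570, so a multiple of their LCM.
456 = 2^3 × 3 × 19
60 = 2^2 × 3 × 5
66 = 2 × 3 × 11
570 = 2 × 3 × 5 × 19
LCM(456, 60, 66, 570) = 2^3 × 3 × 5 × 11 × 19 = 25080.
Smallest multiple of 25080 that is ≥ 149859: ⌈149859/25080⌉ × 25080 = 6 × 25080 = 150480.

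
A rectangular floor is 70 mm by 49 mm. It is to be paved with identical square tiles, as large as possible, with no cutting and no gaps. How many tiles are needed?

70

Tile side = gcd(70, 49).
70 = 2 × 5 × 7
49 = 7^2
gcd(70, 49) = 7.
Tiles: (70/7) × (49/7) = 10 × 7 = 70.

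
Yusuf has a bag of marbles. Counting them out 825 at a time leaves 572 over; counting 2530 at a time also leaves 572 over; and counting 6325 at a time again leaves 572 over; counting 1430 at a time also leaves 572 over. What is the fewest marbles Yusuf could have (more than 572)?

493922

N − 572 must be a common multiple of 825, 2530, 6325, and 1430.
825 = 3 × 5^2 × 11
2530 = 2 × 5 × 11 × 23
6325 = 5^2 × 11 × 23
1430 = 2 × 5 × 11 × 13
LCM(825, 2530, 6325, 1430) = 2 × 3 × 5^2 × 11 × 13 × 23 = 493350.
Smallest N > 572 is LCM + 572 = 493350 + 572 = 493922.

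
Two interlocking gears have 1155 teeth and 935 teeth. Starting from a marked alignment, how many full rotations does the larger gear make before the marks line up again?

17 rotations

They are all back at their starting positions together after one LCM of the periods.
1155 = 3 × 5 × 7 × 11
935 = 5 × 11 × 17
LCM(1155, 935) = 3 × 5 × 7 × 11 × 17 = 19635.
Rotations for period 1155: 19635 / 1155 = 17.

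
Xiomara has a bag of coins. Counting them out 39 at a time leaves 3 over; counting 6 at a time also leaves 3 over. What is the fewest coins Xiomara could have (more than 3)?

81

N − 3 must be a common multiple of 39 and 6.
39 = 3 × 13
6 = 2 × 3
LCM(39, 6) = 2 × 3 × 13 = 78.
Smallest N > 3 is LCM + 3 = 78 + 3 = 81.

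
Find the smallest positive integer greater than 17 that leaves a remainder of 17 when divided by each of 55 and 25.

292

N − 17 must be a common multiple of 55 and 25.
55 = 5 × 11
25 = 5^2
LCM(55, 25) = 5^2 × 11 = 275.
Smallest N > 17 is LCM + 17 = 275 + 17 = 292.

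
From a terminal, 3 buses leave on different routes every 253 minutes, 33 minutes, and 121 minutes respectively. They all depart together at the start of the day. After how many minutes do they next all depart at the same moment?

8349 minutes

We need the least common multiple of the intervals.
253 = 11 × 23
33 = 3 × 11
121 = 11^2
LCM(253, 33, 121) = 3 × 11^2 × 23 = 8349.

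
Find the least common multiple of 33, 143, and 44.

1716

33 = 3 × 11
143 = 11 × 13
44 = 2^2 × 11
LCM(33, 143, 44) = 2^2 × 3 × 11 × 13 = 1716.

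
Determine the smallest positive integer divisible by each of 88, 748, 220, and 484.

88 = 2^3 × 11
748 = 2^2 × 11 × 17
220 = 2^2 × 5 × 11
484 = 2^2 × 11^2
LCM(88, 748, 220, 484) = 2^3 × 5 × 11^2 × 17 = 82280.

82280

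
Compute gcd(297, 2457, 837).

27

297 = 3^3 × 11
2457 = 3^3 × 7 × 13
837 = 3^3 × 31
gcd(297, 2457, 837) = 3^3 = 27.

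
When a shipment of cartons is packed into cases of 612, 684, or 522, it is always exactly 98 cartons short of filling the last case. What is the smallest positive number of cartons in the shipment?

Being 98 short of a full case of size k means N ≡ −98 (mod k), i.e. N + 98 is a multiple of each size.
612 = 2^2 × 3^2 × 17
684 = 2^2 × 3^2 × 19
522 = 2 × 3^2 × 29
LCM(612, 684, 522) = 2^2 × 3^2 × 17 × 19 × 29 = 337212.
Smallest positive N is 337212 − 98 = 337114.

337114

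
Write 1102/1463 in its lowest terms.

58/77

1102 = 2 × 19 × 29
1463 = 7 × 11 × 19
gcd(1102, 1463) = 19.
Divide numerator and denominator by 19: 1102/1463 = 58/77.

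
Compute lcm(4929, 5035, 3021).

4929 = 3 × 31 × 53
5035 = 5 × 19 × 53
3021 = 3 × 19 × 53
LCM(4929, 5035, 3021) = 3 × 5 × 19 × 31 × 53 = 468255.

468255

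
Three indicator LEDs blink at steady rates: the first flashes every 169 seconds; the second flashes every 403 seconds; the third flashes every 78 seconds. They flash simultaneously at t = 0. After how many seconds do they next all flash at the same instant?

They coincide at every common multiple of the periods; the first is the LCM.
169 = 13^2
403 = 13 × 31
78 = 2 × 3 × 13
LCM(169, 403, 78) = 2 × 3 × 13^2 × 31 = 31434.

31434 seconds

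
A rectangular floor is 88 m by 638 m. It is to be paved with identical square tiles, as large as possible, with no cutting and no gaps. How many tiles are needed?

Tile side = gcd(88, 638).
88 = 2^3 × 11
638 = 2 × 11 × 29
gcd(88, 638) = 2 × 11 = 22.
Tiles: (88/22) × (638/22) = 4 × 29 = 116.

116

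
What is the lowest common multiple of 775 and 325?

775 = 5^2 × 31
325 = 5^2 × 13
LCM(775, 325) = 5^2 × 13 × 31 = 10075.

10075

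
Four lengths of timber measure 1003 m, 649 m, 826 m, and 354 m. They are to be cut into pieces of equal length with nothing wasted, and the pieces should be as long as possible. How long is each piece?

59 m

The greatest length dividing all of 1003, 649, 826, and 354 is their gcd.
1003 = 17 × 59
649 = 11 × 59
826 = 2 × 7 × 59
354 = 2 × 3 × 59
gcd(1003, 649, 826, 354) = 59.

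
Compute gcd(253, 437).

23

253 = 11 × 23
437 = 19 × 23
gcd(253, 437) = 23.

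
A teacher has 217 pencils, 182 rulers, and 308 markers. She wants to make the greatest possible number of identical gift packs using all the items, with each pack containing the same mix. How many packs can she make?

The pack count must divide each quantity, so the greatest is gcd(217, 182, 308).
217 = 7 × 31
182 = 2 × 7 × 13
308 = 2^2 × 7 × 11
gcd(217, 182, 308) = 7.

7 packs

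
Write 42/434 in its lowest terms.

42 = 2 × 3 × 7
434 = 2 × 7 × 31
gcd(42, 434) = 2 × 7 = 14.
Divide numerator and denominator by 14: 42/434 = 3/31.

3/31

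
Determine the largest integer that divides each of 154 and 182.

154 = 2 × 7 × 11
182 = 2 × 7 × 13
gcd(154, 182) = 2 × 7 = 14.

14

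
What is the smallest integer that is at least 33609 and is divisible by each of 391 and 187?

The integer must be a common multiple of 391 and 187, so a multiple of their LCM.
391 = 17 × 23
187 = 11 × 17
LCM(391, 187) = 11 × 17 × 23 = 4301.
Smallest multiple of 4301 that is ≥ 33609: ⌈33609/4301⌉ × 4301 = 8 × 4301 = 34408.

34408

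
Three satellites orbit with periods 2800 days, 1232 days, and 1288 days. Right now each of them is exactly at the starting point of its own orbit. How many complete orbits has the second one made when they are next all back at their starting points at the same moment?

The first common completion time is the LCM of the periods.
2800 = 2^4 × 5^2 × 7
1232 = 2^4 × 7 × 11
1288 = 2^3 × 7 × 23
LCM(2800, 1232, 1288) = 2^4 × 5^2 × 7 × 11 × 23 = 708400.
Orbits for period 1232: 708400 / 1232 = 575.

575 orbits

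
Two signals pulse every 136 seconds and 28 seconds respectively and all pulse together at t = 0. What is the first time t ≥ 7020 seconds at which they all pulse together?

Joint pulses occur at multiples of LCM(136, 28).
136 = 2^3 × 17
28 = 2^2 × 7
LCM(136, 28) = 2^3 × 7 × 17 = 952.
Smallest multiple of 952 that is ≥ 7020: ⌈7020/952⌉ × 952 = 8 × 952 = 7616.

7616 seconds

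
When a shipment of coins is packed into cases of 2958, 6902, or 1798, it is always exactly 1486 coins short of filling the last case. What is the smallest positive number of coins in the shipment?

Being 1486 short of a full case of size k means N ≡ −1486 (mod k), i.e. N + 1486 is a multiple of each size.
2958 = 2 × 3 × 17 × 29
6902 = 2 × 7 × 17 × 29
1798 = 2 × 29 × 31
LCM(2958, 6902, 1798) = 2 × 3 × 7 × 17 × 29 × 31 = 641886.
Smallest positive N is 641886 − 1486 = 640400.

640400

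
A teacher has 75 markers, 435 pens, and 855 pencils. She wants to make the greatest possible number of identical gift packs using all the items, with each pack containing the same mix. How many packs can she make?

The pack count must divide each quantity, so the greatest is gcd(75, 435, 855).
75 = 3 × 5^2
435 = 3 × 5 × 29
855 = 3^2 × 5 × 19
gcd(75, 435, 855) = 3 × 5 = 15.

15 packs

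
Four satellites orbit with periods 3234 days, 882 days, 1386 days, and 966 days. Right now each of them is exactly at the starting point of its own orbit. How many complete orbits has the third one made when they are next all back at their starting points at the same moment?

161 orbits

The first common completion time is the LCM of the periods.
3234 = 2 × 3 × 7^2 × 11
882 = 2 × 3^2 × 7^2
1386 = 2 × 3^2 × 7 × 11
966 = 2 × 3 × 7 × 23
LCM(3234, 882, 1386, 966) = 2 × 3^2 × 7^2 × 11 × 23 = 223146.
Orbits for period 1386: 223146 / 1386 = 161.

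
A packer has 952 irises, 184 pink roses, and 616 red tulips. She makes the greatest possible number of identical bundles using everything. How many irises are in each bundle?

Number of bundles = gcd(952, 184, 616).
952 = 2^3 × 7 × 17
184 = 2^3 × 23
616 = 2^3 × 7 × 11
gcd(952, 184, 616) = 2^3 = 8.
irises per bundle = 952 / 8 = 119.

119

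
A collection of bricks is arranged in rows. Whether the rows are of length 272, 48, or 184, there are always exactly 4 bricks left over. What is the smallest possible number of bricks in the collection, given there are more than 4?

18772

N − 4 must be a common multiple of 272, 48, and 184.
272 = 2^4 × 17
48 = 2^4 × 3
184 = 2^3 × 23
LCM(272, 48, 184) = 2^4 × 3 × 17 × 23 = 18768.
Smallest N > 4 is LCM + 4 = 18768 + 4 = 18772.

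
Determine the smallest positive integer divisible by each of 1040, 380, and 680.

1040 = 2^4 × 5 × 13
380 = 2^2 × 5 × 19
680 = 2^3 × 5 × 17
LCM(1040, 380, 680) = 2^4 × 5 × 13 × 17 × 19 = 335920.

335920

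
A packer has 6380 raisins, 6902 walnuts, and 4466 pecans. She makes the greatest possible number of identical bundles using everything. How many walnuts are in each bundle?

119

Number of bundles = gcd(6380, 6902, 4466).
6380 = 2^2 × 5 × 11 × 29
6902 = 2 × 7 × 17 × 29
4466 = 2 × 7 × 11 × 29
gcd(6380, 6902, 4466) = 2 × 29 = 58.
walnuts per bundle = 6902 / 58 = 119.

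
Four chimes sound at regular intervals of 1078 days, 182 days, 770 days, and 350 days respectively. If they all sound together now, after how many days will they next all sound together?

350350 days

The first simultaneous occurrence is after LCM of the individual periods.
1078 = 2 × 7^2 × 11
182 = 2 × 7 × 13
770 = 2 × 5 × 7 × 11
350 = 2 × 5^2 × 7
LCM(1078, 182, 770, 350) = 2 × 5^2 × 7^2 × 11 × 13 = 350350.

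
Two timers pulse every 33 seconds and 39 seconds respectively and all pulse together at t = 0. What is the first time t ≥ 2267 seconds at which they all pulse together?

2574 seconds

Joint pulses occur at multiples of LCM(33, 39).
33 = 3 × 11
39 = 3 × 13
LCM(33, 39) = 3 × 11 × 13 = 429.
Smallest multiple of 429 that is ≥ 2267: ⌈2267/429⌉ × 429 = 6 × 429 = 2574.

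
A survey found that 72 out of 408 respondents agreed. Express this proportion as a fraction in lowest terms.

3/17

72 = 2^3 × 3^2
408 = 2^3 × 3 × 17
gcd(72, 408) = 2^3 × 3 = 24.
Divide numerator and denominator by 24: 72/408 = 3/17.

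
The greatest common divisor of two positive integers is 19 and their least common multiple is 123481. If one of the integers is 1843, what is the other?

For two integers, gcd × lcm = product, so the other is (19 × 123481) / 1843 = 2346139 / 1843 = 1273.

1273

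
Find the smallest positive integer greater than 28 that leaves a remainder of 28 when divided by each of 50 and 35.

378

N − 28 must be a common multiple of 50 and 35.
50 = 2 × 5^2
35 = 5 × 7
LCM(50, 35) = 2 × 5^2 × 7 = 350.
Smallest N > 28 is LCM + 28 = 350 + 28 = 378.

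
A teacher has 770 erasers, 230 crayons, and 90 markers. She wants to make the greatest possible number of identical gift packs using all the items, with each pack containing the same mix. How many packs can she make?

The pack count must divide each quantity, so the greatest is gcd(770, 230, 90).
770 = 2 × 5 × 7 × 11
230 = 2 × 5 × 23
90 = 2 × 3^2 × 5
gcd(770, 230, 90) = 2 × 5 = 10.

10 packs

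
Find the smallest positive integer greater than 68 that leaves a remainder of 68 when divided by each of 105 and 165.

1223

N − 68 must be a common multiple of 105 and 165.
105 = 3 × 5 × 7
165 = 3 × 5 × 11
LCM(105, 165) = 3 × 5 × 7 × 11 = 1155.
Smallest N > 68 is LCM + 68 = 1155 + 68 = 1223.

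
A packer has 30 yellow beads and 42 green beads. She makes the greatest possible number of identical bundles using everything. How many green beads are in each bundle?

7

Number of bundles = gcd(30, 42).
30 = 2 × 3 × 5
42 = 2 × 3 × 7
gcd(30, 42) = 2 × 3 = 6.
green beads per bundle = 42 / 6 = 7.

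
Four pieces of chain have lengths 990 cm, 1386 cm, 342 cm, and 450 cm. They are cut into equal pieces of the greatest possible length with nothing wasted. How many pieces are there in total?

Piece length = gcd(990, 1386, 342, 450).
990 = 2 × 3^2 × 5 × 11
1386 = 2 × 3^2 × 7 × 11
342 = 2 × 3^2 × 19
450 = 2 × 3^2 × 5^2
gcd(990, 1386, 342, 450) = 2 × 3^2 = 18.
Total pieces = 990/18 + 1386/18 + 342/18 + 450/18 = 55 + 77 + 19 + 25 = 176.

176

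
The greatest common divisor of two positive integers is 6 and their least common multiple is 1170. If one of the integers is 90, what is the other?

78

For two integers, gcd × lcm = product, so the other is (6 × 1170) / 90 = 7020 / 90 = 78.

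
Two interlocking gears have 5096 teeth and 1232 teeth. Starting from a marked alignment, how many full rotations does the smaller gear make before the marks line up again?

91 rotations

All finish a whole number of cycles simultaneously at t = LCM of the periods.
5096 = 2^3 × 7^2 × 13
1232 = 2^4 × 7 × 11
LCM(5096, 1232) = 2^4 × 7^2 × 11 × 13 = 112112.
Rotations for period 1232: 112112 / 1232 = 91.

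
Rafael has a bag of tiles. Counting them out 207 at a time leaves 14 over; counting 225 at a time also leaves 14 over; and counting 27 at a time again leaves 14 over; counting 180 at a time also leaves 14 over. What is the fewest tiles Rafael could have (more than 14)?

62114

N − 14 must be a common multiple of 207, 225, 27, and 180.
207 = 3^2 × 23
225 = 3^2 × 5^2
27 = 3^3
180 = 2^2 × 3^2 × 5
LCM(207, 225, 27, 180) = 2^2 × 3^3 × 5^2 × 23 = 62100.
Smallest N > 14 is LCM + 14 = 62100 + 14 = 62114.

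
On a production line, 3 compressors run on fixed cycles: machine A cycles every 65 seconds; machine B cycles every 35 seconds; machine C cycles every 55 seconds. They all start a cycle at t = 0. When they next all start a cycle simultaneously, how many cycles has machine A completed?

77 cycles

They are all back at their starting positions together after one LCM of the periods.
65 = 5 × 13
35 = 5 × 7
55 = 5 × 11
LCM(65, 35, 55) = 5 × 7 × 11 × 13 = 5005.
Cycles for period 65: 5005 / 65 = 77.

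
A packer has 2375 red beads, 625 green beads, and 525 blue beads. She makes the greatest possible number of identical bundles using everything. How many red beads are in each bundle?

95

Number of bundles = gcd(2375, 625, 525).
2375 = 5^3 × 19
625 = 5^4
525 = 3 × 5^2 × 7
gcd(2375, 625, 525) = 5^2 = 25.
red beads per bundle = 2375 / 25 = 95.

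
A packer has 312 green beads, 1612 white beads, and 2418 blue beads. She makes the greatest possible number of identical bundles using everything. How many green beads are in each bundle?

Number of bundles = gcd(312, 1612, 2418).
312 = 2^3 × 3 × 13
1612 = 2^2 × 13 × 31
2418 = 2 × 3 × 13 × 31
gcd(312, 1612, 2418) = 2 × 13 = 26.
green beads per bundle = 312 / 26 = 12.

12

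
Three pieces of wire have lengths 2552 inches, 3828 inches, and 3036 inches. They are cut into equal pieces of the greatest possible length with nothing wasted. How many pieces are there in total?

Piece length = gcd(2552, 3828, 3036).
2552 = 2^3 × 11 × 29
3828 = 2^2 × 3 × 11 × 29
3036 = 2^2 × 3 × 11 × 23
gcd(2552, 3828, 3036) = 2^2 × 11 = 44.
Total pieces = 2552/44 + 3828/44 + 3036/44 = 58 + 87 + 69 = 214.

214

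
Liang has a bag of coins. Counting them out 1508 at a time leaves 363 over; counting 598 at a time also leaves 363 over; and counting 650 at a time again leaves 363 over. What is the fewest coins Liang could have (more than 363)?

N − 363 must be a common multiple of 1508, 598, and 650.
1508 = 2^2 × 13 × 29
598 = 2 × 13 × 23
650 = 2 × 5^2 × 13
LCM(1508, 598, 650) = 2^2 × 5^2 × 13 × 23 × 29 = 867100.
Smallest N > 363 is LCM + 363 = 867100 + 363 = 867463.

867463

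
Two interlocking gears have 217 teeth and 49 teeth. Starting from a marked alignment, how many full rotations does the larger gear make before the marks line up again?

7 rotations

All finish a whole number of cycles simultaneously at t = LCM of the periods.
217 = 7 × 31
49 = 7^2
LCM(217, 49) = 7^2 × 31 = 1519.
Rotations for period 217: 1519 / 217 = 7.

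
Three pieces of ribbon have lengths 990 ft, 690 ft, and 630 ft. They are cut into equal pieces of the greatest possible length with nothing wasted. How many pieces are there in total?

77

Piece length = gcd(990, 690, 630).
990 = 2 × 3^2 × 5 × 11
690 = 2 × 3 × 5 × 23
630 = 2 × 3^2 × 5 × 7
gcd(990, 690, 630) = 2 × 3 × 5 = 30.
Total pieces = 990/30 + 690/30 + 630/30 = 33 + 23 + 21 = 77.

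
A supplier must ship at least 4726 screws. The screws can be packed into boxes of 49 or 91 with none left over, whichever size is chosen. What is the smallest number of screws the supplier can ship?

5096

The number of screws must be a common multiple of 49 and 91, so a multiple of their LCM.
49 = 7^2
91 = 7 × 13
LCM(49, 91) = 7^2 × 13 = 637.
Smallest multiple of 637 that is ≥ 4726: ⌈4726/637⌉ × 637 = 8 × 637 = 5096.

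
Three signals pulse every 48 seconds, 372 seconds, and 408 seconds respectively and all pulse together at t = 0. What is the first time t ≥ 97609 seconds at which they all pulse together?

101184 seconds

Joint pulses occur at multiples of LCM(48, 372, 408).
48 = 2^4 × 3
372 = 2^2 × 3 × 31
408 = 2^3 × 3 × 17
LCM(48, 372, 408) = 2^4 × 3 × 17 × 31 = 25296.
Smallest multiple of 25296 that is ≥ 97609: ⌈97609/25296⌉ × 25296 = 4 × 25296 = 101184.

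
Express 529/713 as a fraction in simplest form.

529 = 23^2
713 = 23 × 31
gcd(529, 713) = 23.
Divide numerator and denominator by 23: 529/713 = 23/31.

23/31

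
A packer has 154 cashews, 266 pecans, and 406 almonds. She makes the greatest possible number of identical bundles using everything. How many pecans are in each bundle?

Number of bundles = gcd(154, 266, 406).
154 = 2 × 7 × 11
266 = 2 × 7 × 19
406 = 2 × 7 × 29
gcd(154, 266, 406) = 2 × 7 = 14.
pecans per bundle = 266 / 14 = 19.

19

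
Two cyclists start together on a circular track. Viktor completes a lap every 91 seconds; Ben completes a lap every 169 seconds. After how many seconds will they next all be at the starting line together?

We need the least common multiple of the intervals.
91 = 7 × 13
169 = 13^2
LCM(91, 169) = 7 × 13^2 = 1183.

1183 seconds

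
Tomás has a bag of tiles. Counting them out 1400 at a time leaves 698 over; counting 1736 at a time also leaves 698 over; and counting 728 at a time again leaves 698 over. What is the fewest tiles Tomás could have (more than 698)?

564898

N − 698 must be a common multiple of 1400, 1736, and 728.
1400 = 2^3 × 5^2 × 7
1736 = 2^3 × 7 × 31
728 = 2^3 × 7 × 13
LCM(1400, 1736, 728) = 2^3 × 5^2 × 7 × 13 × 31 = 564200.
Smallest N > 698 is LCM + 698 = 564200 + 698 = 564898.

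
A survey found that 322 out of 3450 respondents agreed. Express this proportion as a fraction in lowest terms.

322 = 2 × 7 × 23
3450 = 2 × 3 × 5^2 × 23
gcd(322, 3450) = 2 × 23 = 46.
Divide numerator and denominator by 46: 322/3450 = 7/75.

7/75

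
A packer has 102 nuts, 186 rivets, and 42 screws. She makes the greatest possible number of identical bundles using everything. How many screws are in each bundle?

7

Number of bundles = gcd(102, 186, 42).
102 = 2 × 3 × 17
186 = 2 × 3 × 31
42 = 2 × 3 × 7
gcd(102, 186, 42) = 2 × 3 = 6.
screws per bundle = 42 / 6 = 7.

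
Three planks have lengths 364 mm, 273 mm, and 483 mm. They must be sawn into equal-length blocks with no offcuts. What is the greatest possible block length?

The block length must divide every plank, so the greatest is gcd(364, 273, 483).
364 = 2^2 × 7 × 13
273 = 3 × 7 × 13
483 = 3 × 7 × 23
gcd(364, 273, 483) = 7.

7 mm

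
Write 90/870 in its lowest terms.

3/29

90 = 2 × 3^2 × 5
870 = 2 × 3 × 5 × 29
gcd(90, 870) = 2 × 3 × 5 = 30.
Divide numerator and denominator by 30: 90/870 = 3/29.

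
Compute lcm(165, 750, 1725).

189750

165 = 3 × 5 × 11
750 = 2 × 3 × 5^3
1725 = 3 × 5^2 × 23
LCM(165, 750, 1725) = 2 × 3 × 5^3 × 11 × 23 = 189750.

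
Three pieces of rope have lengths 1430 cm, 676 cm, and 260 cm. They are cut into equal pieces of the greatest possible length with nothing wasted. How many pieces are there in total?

91

Piece length = gcd(1430, 676, 260).
1430 = 2 × 5 × 11 × 13
676 = 2^2 × 13^2
260 = 2^2 × 5 × 13
gcd(1430, 676, 260) = 2 × 13 = 26.
Total pieces = 1430/26 + 676/26 + 260/26 = 55 + 26 + 10 = 91.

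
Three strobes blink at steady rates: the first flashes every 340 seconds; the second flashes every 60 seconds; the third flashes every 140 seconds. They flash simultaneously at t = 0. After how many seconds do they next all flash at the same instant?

7140 seconds

We need the least common multiple of the intervals.
340 = 2^2 × 5 × 17
60 = 2^2 × 3 × 5
140 = 2^2 × 5 × 7
LCM(340, 60, 140) = 2^2 × 3 × 5 × 7 × 17 = 7140.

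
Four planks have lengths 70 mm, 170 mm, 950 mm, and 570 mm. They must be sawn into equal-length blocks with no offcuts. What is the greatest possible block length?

10 mm

This is the greatest common divisor of 70, 170, 950, and 570.
70 = 2 × 5 × 7
170 = 2 × 5 × 17
950 = 2 × 5^2 × 19
570 = 2 × 3 × 5 × 19
gcd(70, 170, 950, 570) = 2 × 5 = 10.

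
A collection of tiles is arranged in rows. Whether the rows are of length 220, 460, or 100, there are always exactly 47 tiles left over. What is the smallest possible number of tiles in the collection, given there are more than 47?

25347

N − 47 must be a common multiple of 220, 460, and 100.
220 = 2^2 × 5 × 11
460 = 2^2 × 5 × 23
100 = 2^2 × 5^2
LCM(220, 460, 100) = 2^2 × 5^2 × 11 × 23 = 25300.
Smallest N > 47 is LCM + 47 = 25300 + 47 = 25347.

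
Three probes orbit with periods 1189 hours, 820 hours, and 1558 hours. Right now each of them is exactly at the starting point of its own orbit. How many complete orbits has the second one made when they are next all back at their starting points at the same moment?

551 orbits

The first common completion time is the LCM of the periods.
1189 = 29 × 41
820 = 2^2 × 5 × 41
1558 = 2 × 19 × 41
LCM(1189, 820, 1558) = 2^2 × 5 × 19 × 29 × 41 = 451820.
Orbits for period 820: 451820 / 820 = 551.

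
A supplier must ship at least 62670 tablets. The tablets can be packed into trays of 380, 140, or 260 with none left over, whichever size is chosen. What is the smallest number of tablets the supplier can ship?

69160

The number of tablets must be a common multiple of 380, 140, and 260, so a multiple of their LCM.
380 = 2^2 × 5 × 19
140 = 2^2 × 5 × 7
260 = 2^2 × 5 × 13
LCM(380, 140, 260) = 2^2 × 5 × 7 × 13 × 19 = 34580.
Smallest multiple of 34580 that is ≥ 62670: ⌈62670/34580⌉ × 34580 = 2 × 34580 = 69160.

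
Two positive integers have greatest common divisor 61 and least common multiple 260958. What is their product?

15918438

For any two positive integers, gcd × lcm = product = 61 × 260958 = 15918438.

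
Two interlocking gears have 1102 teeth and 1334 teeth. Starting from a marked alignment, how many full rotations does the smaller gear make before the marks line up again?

23 rotations

The first common completion time is the LCM of the periods.
1102 = 2 × 19 × 29
1334 = 2 × 23 × 29
LCM(1102, 1334) = 2 × 19 × 23 × 29 = 25346.
Rotations for period 1102: 25346 / 1102 = 23.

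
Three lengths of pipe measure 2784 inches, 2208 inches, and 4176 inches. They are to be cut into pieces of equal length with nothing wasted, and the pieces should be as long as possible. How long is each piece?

48 inches

Each piece length must divide every original length, so the longest possible is gcd(2784, 2208, 4176).
2784 = 2^5 × 3 × 29
2208 = 2^5 × 3 × 23
4176 = 2^4 × 3^2 × 29
gcd(2784, 2208, 4176) = 2^4 × 3 = 48.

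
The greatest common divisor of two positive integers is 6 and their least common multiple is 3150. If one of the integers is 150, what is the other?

126

For two integers, gcd × lcm = product, so the other is (6 × 3150) / 150 = 18900 / 150 = 126.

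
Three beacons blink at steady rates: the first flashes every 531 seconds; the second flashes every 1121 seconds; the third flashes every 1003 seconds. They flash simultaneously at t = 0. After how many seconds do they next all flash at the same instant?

We need the least common multiple of the intervals.
531 = 3^2 × 59
1121 = 19 × 59
1003 = 17 × 59
LCM(531, 1121, 1003) = 3^2 × 17 × 19 × 59 = 171513.

171513 seconds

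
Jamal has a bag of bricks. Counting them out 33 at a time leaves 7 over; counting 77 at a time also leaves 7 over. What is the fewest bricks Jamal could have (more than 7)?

238

N − 7 must be a common multiple of 33 and 77.
33 = 3 × 11
77 = 7 × 11
LCM(33, 77) = 3 × 7 × 11 = 231.
Smallest N > 7 is LCM + 7 = 231 + 7 = 238.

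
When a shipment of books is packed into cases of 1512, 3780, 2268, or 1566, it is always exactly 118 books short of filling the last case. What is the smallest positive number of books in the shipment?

Being 118 short of a full case of size k means N ≡ −118 (mod k), i.e. N + 118 is a multiple of each size.
1512 = 2^3 × 3^3 × 7
3780 = 2^2 × 3^3 × 5 × 7
2268 = 2^2 × 3^4 × 7
1566 = 2 × 3^3 × 29
LCM(1512, 3780, 2268, 1566) = 2^3 × 3^4 × 5 × 7 × 29 = 657720.
Smallest positive N is 657720 − 118 = 657602.

657602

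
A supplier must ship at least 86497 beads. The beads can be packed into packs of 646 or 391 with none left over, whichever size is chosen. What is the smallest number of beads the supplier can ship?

89148

The number of beads must be a common multiple of 646 and 391, so a multiple of their LCM.
646 = 2 × 17 × 19
391 = 17 × 23
LCM(646, 391) = 2 × 17 × 19 × 23 = 14858.
Smallest multiple of 14858 that is ≥ 86497: ⌈86497/14858⌉ × 14858 = 6 × 14858 = 89148.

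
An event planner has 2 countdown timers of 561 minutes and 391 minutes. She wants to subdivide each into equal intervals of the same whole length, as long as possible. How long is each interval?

17 minutes

The interval must divide each timer length; the longest such is the gcd.
561 = 3 × 11 × 17
391 = 17 × 23
gcd(561, 391) = 17.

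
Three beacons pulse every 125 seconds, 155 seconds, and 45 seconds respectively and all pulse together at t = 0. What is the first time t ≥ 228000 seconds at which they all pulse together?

244125 seconds

Joint pulses occur at multiples of LCM(125, 155, 45).
125 = 5^3
155 = 5 × 31
45 = 3^2 × 5
LCM(125, 155, 45) = 3^2 × 5^3 × 31 = 34875.
Smallest multiple of 34875 that is ≥ 228000: ⌈228000/34875⌉ × 34875 = 7 × 34875 = 244125.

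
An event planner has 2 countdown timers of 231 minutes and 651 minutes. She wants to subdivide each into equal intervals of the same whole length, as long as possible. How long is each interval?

21 minutes

The interval must divide each timer length; the longest such is the gcd.
231 = 3 × 7 × 11
651 = 3 × 7 × 31
gcd(231, 651) = 3 × 7 = 21.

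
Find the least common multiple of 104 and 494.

1976

104 = 2^3 × 13
494 = 2 × 13 × 19
LCM(104, 494) = 2^3 × 13 × 19 = 1976.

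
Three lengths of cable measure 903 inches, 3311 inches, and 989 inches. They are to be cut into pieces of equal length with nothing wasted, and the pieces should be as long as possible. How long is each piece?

The greatest length dividing all of 903, 3311, and 989 is their gcd.
903 = 3 × 7 × 43
3311 = 7 × 11 × 43
989 = 23 × 43
gcd(903, 3311, 989) = 43.

43 inches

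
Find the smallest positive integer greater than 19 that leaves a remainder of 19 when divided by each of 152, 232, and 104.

57323

N − 19 must be a common multiple of 152, 232, and 104.
152 = 2^3 × 19
232 = 2^3 × 29
104 = 2^3 × 13
LCM(152, 232, 104) = 2^3 × 13 × 19 × 29 = 57304.
Smallest N > 19 is LCM + 19 = 57304 + 19 = 57323.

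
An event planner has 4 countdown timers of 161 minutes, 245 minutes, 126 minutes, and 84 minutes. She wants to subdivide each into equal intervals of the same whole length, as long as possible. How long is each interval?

The interval must divide each timer length; the longest such is the gcd.
161 = 7 × 23
245 = 5 × 7^2
126 = 2 × 3^2 × 7
84 = 2^2 × 3 × 7
gcd(161, 245, 126, 84) = 7.

7 minutes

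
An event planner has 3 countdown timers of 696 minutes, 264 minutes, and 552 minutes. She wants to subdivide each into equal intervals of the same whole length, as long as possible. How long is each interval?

24 minutes

The interval must divide each timer length; the longest such is the gcd.
696 = 2^3 × 3 × 29
264 = 2^3 × 3 × 11
552 = 2^3 × 3 × 23
gcd(696, 264, 552) = 2^3 × 3 = 24.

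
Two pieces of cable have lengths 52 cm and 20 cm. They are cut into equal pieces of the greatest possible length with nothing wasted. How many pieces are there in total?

Piece length = gcd(52, 20).
52 = 2^2 × 13
20 = 2^2 × 5
gcd(52, 20) = 2^2 = 4.
Total pieces = 52/4 + 20/4 = 13 + 5 = 18.

18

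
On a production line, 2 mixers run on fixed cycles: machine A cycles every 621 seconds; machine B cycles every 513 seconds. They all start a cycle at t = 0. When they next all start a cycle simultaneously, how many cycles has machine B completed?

The first common completion time is the LCM of the periods.
621 = 3^3 × 23
513 = 3^3 × 19
LCM(621, 513) = 3^3 × 19 × 23 = 11799.
Cycles for period 513: 11799 / 513 = 23.

23 cycles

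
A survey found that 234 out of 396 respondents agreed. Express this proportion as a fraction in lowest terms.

234 = 2 × 3^2 × 13
396 = 2^2 × 3^2 × 11
gcd(234, 396) = 2 × 3^2 = 18.
Divide numerator and denominator by 18: 234/396 = 13/22.

13/22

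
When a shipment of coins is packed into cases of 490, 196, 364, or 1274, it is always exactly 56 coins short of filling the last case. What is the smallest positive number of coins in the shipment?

Being 56 short of a full case of size k means N ≡ −56 (mod k), i.e. N + 56 is a multiple of each size.
490 = 2 × 5 × 7^2
196 = 2^2 × 7^2
364 = 2^2 × 7 × 13
1274 = 2 × 7^2 × 13
LCM(490, 196, 364, 1274) = 2^2 × 5 × 7^2 × 13 = 12740.
Smallest positive N is 12740 − 56 = 12684.

12684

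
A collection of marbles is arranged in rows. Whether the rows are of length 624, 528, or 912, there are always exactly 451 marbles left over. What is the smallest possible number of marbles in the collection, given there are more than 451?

130867

N − 451 must be a common multiple of 624, 528, and 912.
624 = 2^4 × 3 × 13
528 = 2^4 × 3 × 11
912 = 2^4 × 3 × 19
LCM(624, 528, 912) = 2^4 × 3 × 11 × 13 × 19 = 130416.
Smallest N > 451 is LCM + 451 = 130416 + 451 = 130867.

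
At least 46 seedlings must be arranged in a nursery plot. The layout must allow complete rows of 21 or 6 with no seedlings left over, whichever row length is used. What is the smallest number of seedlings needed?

84

The number of seedlings must be a common multiple of 21 and 6, so a multiple of their LCM.
21 = 3 × 7
6 = 2 × 3
LCM(21, 6) = 2 × 3 × 7 = 42.
Smallest multiple of 42 that is ≥ 46: ⌈46/42⌉ × 42 = 2 × 42 = 84.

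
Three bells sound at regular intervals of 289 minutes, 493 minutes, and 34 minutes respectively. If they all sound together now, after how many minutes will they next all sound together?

16762 minutes

The first simultaneous occurrence is after LCM of the individual periods.
289 = 17^2
493 = 17 × 29
34 = 2 × 17
LCM(289, 493, 34) = 2 × 17^2 × 29 = 16762.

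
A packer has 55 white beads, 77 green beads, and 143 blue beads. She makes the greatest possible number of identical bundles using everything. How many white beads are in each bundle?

Number of bundles = gcd(55, 77, 143).
55 = 5 × 11
77 = 7 × 11
143 = 11 × 13
gcd(55, 77, 143) = 11.
white beads per bundle = 55 / 11 = 5.

5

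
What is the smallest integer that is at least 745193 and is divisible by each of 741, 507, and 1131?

The integer must be a common multiple of 741, 507, and 1131, so a multiple of their LCM.
741 = 3 × 13 × 19
507 = 3 × 13^2
1131 = 3 × 13 × 29
LCM(741, 507, 1131) = 3 × 13^2 × 19 × 29 = 279357.
Smallest multiple of 279357 that is ≥ 745193: ⌈745193/279357⌉ × 279357 = 3 × 279357 = 838071.

838071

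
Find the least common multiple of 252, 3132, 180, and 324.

328860

252 = 2^2 × 3^2 × 7
3132 = 2^2 × 3^3 × 29
180 = 2^2 × 3^2 × 5
324 = 2^2 × 3^4
LCM(252, 3132, 180, 324) = 2^2 × 3^4 × 5 × 7 × 29 = 328860.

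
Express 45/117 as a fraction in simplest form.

5/13

45 = 3^2 × 5
117 = 3^2 × 13
gcd(45, 117) = 3^2 = 9.
Divide numerator and denominator by 9: 45/117 = 5/13.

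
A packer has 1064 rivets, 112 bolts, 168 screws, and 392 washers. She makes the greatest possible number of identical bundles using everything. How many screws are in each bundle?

Number of bundles = gcd(1064, 112, 168, 392).
1064 = 2^3 × 7 × 19
112 = 2^4 × 7
168 = 2^3 × 3 × 7
392 = 2^3 × 7^2
gcd(1064, 112, 168, 392) = 2^3 × 7 = 56.
screws per bundle = 168 / 56 = 3.

3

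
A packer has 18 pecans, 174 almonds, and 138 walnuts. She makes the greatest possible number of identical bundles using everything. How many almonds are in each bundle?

Number of bundles = gcd(18, 174, 138).
18 = 2 × 3^2
174 = 2 × 3 × 29
138 = 2 × 3 × 23
gcd(18, 174, 138) = 2 × 3 = 6.
almonds per bundle = 174 / 6 = 29.

29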